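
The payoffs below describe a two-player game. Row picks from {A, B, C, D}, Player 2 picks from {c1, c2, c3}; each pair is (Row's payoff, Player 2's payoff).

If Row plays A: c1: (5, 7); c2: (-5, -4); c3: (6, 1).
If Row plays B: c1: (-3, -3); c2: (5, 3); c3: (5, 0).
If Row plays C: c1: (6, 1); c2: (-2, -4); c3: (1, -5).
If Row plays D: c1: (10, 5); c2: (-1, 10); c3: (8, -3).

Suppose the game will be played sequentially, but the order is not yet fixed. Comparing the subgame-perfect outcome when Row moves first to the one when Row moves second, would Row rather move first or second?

If Row leads: Player 2's best replies are A→c1, B→c2, C→c1, D→c2; Row's induced payoffs 5, 5, 6, -1; outcome (C, c1), payoffs (6, 1).
If Player 2 leads: Row's best replies are c1→D, c2→B, c3→D; Player 2's induced payoffs 5, 3, -3; outcome (D, c1), payoffs (10, 5).
Row gets 6 moving first and 10 moving second, so Row prefers to move second.

second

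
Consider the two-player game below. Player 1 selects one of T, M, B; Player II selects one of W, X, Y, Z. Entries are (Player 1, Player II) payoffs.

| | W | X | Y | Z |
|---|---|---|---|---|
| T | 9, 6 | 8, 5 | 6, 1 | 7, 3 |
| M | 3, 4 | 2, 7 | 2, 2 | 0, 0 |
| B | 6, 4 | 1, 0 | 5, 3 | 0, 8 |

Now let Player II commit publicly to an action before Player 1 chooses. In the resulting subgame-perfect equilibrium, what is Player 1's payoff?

Work backward from Player 1's decision.
- W → Player 1 plays T (best of 9, 3, 6); Player II gets 6.
- X → Player 1 plays T (best of 8, 2, 1); Player II gets 5.
- Y → Player 1 plays T (best of 6, 2, 5); Player II gets 1.
- Z → Player 1 plays T (best of 7, 0, 0); Player II gets 3.
Maximizing over 6, 5, 1, 3, Player II chooses W. Subgame-perfect outcome: (T, W) with payoffs (9, 6).

9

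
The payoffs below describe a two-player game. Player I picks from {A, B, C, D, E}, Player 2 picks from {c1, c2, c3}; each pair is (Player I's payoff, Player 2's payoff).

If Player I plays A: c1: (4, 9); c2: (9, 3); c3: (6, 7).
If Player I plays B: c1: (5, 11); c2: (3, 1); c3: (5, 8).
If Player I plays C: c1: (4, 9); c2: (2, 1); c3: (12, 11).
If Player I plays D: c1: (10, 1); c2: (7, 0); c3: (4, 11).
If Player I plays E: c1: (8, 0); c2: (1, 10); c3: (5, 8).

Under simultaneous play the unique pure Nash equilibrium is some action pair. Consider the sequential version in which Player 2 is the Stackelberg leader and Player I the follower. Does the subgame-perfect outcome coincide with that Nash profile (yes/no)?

Work backward from Player I's decision.
- c1: BR = D, leader payoff 1.
- c2: BR = A, leader payoff 3.
- c3: BR = C, leader payoff 11.
Among 1, 3, 11, the best is 11 at c3. Subgame-perfect outcome: (C, c3) with payoffs (12, 11).
Now find the simultaneous Nash equilibrium.
Player I's best replies: c1→D; c2→A; c3→C.
Player 2's best replies: A→c1; B→c1; C→c3; D→c3; E→c2.
The unique mutual best reply is (C, c3), giving (12, 11).
Sequential outcome (C, c3) coincides with the Nash profile (C, c3).

yes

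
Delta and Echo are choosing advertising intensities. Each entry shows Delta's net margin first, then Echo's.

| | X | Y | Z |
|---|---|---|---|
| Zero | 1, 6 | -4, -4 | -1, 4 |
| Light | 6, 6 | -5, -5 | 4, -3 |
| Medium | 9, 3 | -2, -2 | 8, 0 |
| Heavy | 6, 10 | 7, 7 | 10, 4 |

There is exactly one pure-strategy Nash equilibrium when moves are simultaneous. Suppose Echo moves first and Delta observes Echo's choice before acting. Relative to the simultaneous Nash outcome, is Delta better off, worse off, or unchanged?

worse off

Backward induction with Echo moving first.
- X: Delta compares 1, 6, 9, 6 and picks Medium; Echo would get 3.
- Y: Delta compares -4, -5, -2, 7 and picks Heavy; Echo would get 7.
- Z: Delta compares -1, 4, 8, 10 and picks Heavy; Echo would get 4.
Maximizing over 3, 7, 4, Echo chooses Y. Subgame-perfect outcome: (Heavy, Y) with payoffs (7, 7).
For the simultaneous game, intersect best replies.
Delta's best replies: X→Medium; Y→Heavy; Z→Heavy.
Echo's best replies: Zero→X; Light→X; Medium→X; Heavy→X.
The unique mutual best reply is (Medium, X), giving (9, 3).
Delta earns 7 sequentially versus 9 at the Nash outcome: worse off.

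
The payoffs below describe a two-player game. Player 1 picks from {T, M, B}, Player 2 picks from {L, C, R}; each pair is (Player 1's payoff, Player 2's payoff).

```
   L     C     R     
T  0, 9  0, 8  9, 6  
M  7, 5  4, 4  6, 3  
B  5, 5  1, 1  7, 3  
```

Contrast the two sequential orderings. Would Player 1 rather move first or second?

second

If Player 1 leads: Player 2's best replies are T→L, M→L, B→L; Player 1's induced payoffs 0, 7, 5; outcome (M, L), payoffs (7, 5).
If Player 2 leads: Player 1's best replies are L→M, C→M, R→T; Player 2's induced payoffs 5, 4, 6; outcome (T, R), payoffs (9, 6).
Player 1 gets 7 moving first and 9 moving second, so Player 1 prefers to move second.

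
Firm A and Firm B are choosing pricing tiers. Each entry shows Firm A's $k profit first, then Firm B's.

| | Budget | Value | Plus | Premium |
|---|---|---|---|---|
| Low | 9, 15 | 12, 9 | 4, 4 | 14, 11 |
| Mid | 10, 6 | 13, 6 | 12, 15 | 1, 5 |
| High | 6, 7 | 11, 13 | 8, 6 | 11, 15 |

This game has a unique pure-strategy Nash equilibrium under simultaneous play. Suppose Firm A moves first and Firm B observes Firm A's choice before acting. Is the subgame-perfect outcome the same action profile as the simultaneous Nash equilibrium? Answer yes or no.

Solve by backward induction (Firm A leads).
- Low: Firm B compares 15, 9, 4, 11 and picks Budget; Firm A would get 9.
- Mid: Firm B compares 6, 6, 15, 5 and picks Plus; Firm A would get 12.
- High: Firm B compares 7, 13, 6, 15 and picks Premium; Firm A would get 11.
Among 9, 12, 11, the best is 12 at Mid. Subgame-perfect outcome: (Mid, Plus) with payoffs (12, 15).
Under simultaneous play:
Firm A's best replies: Budget→Mid; Value→Mid; Plus→Mid; Premium→Low.
Firm B's best replies: Low→Budget; Mid→Plus; High→Premium.
Only (Mid, Plus) has each player best-responding; Nash payoffs (12, 15).
Sequential outcome (Mid, Plus) coincides with the Nash profile (Mid, Plus).

yes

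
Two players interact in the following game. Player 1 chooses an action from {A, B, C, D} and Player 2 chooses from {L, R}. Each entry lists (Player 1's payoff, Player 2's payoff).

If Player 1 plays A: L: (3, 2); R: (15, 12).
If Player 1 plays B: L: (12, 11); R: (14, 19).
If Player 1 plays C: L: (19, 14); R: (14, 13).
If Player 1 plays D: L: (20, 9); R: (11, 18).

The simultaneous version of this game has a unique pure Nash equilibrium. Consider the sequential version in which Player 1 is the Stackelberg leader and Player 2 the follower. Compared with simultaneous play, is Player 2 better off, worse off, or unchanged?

better off

Work backward from Player 2's decision.
- A → Player 2 plays R (best of 2, 12); Player 1 gets 15.
- B → Player 2 plays R (best of 11, 19); Player 1 gets 14.
- C → Player 2 plays L (best of 14, 13); Player 1 gets 19.
- D → Player 2 plays R (best of 9, 18); Player 1 gets 11.
Maximizing over 15, 14, 19, 11, Player 1 chooses C. Subgame-perfect outcome: (C, L) with payoffs (19, 14).
Now find the simultaneous Nash equilibrium.
Player 1's best replies: L→D; R→A.
Player 2's best replies: A→R; B→R; C→L; D→R.
The unique mutual best reply is (A, R), giving (15, 12).
Player 2 earns 14 sequentially versus 12 at the Nash outcome: better off.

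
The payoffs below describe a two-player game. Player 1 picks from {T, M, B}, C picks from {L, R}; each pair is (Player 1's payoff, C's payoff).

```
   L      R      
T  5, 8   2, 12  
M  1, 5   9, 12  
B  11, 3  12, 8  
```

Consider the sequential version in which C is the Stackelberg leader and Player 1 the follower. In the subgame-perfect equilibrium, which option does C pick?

Solve by backward induction (C leads).
- L: Player 1 compares 5, 1, 11 and picks B; C would get 3.
- R: Player 1 compares 2, 9, 12 and picks B; C would get 8.
Among 3, 8, the best is 8 at R. Subgame-perfect outcome: (B, R) with payoffs (12, 8).

R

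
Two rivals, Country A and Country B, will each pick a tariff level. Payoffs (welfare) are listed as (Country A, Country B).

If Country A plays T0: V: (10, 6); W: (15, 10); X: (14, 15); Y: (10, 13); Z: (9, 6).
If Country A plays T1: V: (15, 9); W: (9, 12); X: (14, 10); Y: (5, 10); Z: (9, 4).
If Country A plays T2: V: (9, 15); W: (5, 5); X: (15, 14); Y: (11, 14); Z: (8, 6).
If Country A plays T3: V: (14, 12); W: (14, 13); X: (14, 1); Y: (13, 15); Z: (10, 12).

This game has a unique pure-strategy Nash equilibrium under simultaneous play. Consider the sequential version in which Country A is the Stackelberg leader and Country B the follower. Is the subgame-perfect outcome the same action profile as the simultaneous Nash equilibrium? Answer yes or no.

no

Country B best-responds to each possible Country A move:
- T0 → Country B plays X (best of 6, 10, 15, 13, 6); Country A gets 14.
- T1 → Country B plays W (best of 9, 12, 10, 10, 4); Country A gets 9.
- T2 → Country B plays V (best of 15, 5, 14, 14, 6); Country A gets 9.
- T3 → Country B plays Y (best of 12, 13, 1, 15, 12); Country A gets 13.
Country A's induced payoffs are 14, 9, 9, 13, so Country A commits to T0. Subgame-perfect outcome: (T0, X) with payoffs (14, 15).
Under simultaneous play:
Country A's best replies: V→T1; W→T0; X→T2; Y→T3; Z→T3.
Country B's best replies: T0→X; T1→W; T2→V; T3→Y.
Only (T3, Y) has each player best-responding; Nash payoffs (13, 15).
Sequential outcome (T0, X) differs from the Nash profile (T3, Y).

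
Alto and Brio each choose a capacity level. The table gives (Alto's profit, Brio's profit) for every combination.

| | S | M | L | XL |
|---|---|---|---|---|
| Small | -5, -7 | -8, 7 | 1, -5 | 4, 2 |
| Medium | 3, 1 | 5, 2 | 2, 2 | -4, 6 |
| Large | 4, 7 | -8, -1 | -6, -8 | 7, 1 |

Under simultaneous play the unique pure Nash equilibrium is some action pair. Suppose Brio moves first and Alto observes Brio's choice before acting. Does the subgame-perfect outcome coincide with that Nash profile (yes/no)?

Backward induction with Brio moving first.
- S: Alto compares -5, 3, 4 and picks Large; Brio would get 7.
- M: Alto compares -8, 5, -8 and picks Medium; Brio would get 2.
- L: Alto compares 1, 2, -6 and picks Medium; Brio would get 2.
- XL: Alto compares 4, -4, 7 and picks Large; Brio would get 1.
Among 7, 2, 2, 1, the best is 7 at S. Subgame-perfect outcome: (Large, S) with payoffs (4, 7).
Under simultaneous play:
Alto's best replies: S→Large; M→Medium; L→Medium; XL→Large.
Brio's best replies: Small→M; Medium→XL; Large→S.
The unique mutual best reply is (Large, S), giving (4, 7).
Sequential outcome (Large, S) coincides with the Nash profile (Large, S).

yes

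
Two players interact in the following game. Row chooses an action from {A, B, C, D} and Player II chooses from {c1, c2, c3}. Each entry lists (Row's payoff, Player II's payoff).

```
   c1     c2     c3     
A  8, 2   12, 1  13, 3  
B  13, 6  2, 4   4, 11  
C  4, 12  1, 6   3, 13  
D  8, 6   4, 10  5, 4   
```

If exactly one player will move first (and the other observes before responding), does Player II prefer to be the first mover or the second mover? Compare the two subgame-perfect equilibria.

If Row leads: Player II's best replies are A→c3, B→c3, C→c3, D→c2; Row's induced payoffs 13, 4, 3, 4; outcome (A, c3), payoffs (13, 3).
If Player II leads: Row's best replies are c1→B, c2→A, c3→A; Player II's induced payoffs 6, 1, 3; outcome (B, c1), payoffs (13, 6).
Player II gets 6 moving first and 3 moving second, so Player II prefers to move first.

first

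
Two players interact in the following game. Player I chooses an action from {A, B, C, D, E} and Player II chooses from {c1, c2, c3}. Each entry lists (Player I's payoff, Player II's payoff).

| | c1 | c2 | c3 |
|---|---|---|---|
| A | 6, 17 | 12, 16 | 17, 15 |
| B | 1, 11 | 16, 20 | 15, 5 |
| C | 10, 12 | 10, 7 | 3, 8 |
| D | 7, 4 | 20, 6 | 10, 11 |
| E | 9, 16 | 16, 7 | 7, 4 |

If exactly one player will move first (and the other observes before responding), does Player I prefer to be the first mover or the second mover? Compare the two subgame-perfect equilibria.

second

If Player I leads: Player II's best replies are A→c1, B→c2, C→c1, D→c3, E→c1; Player I's induced payoffs 6, 16, 10, 10, 9; outcome (B, c2), payoffs (16, 20).
If Player II leads: Player I's best replies are c1→C, c2→D, c3→A; Player II's induced payoffs 12, 6, 15; outcome (A, c3), payoffs (17, 15).
Player I gets 16 moving first and 17 moving second, so Player I prefers to move second.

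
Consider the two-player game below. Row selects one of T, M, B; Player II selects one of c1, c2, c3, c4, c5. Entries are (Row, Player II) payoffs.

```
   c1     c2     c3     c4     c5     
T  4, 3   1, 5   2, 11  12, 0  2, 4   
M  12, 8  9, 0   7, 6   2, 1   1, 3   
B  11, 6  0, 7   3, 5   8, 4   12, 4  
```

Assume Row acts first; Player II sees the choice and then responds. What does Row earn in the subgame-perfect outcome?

Solve by backward induction (Row leads).
- T: BR = c3, leader payoff 2.
- M: BR = c1, leader payoff 12.
- B: BR = c2, leader payoff 0.
Maximizing over 2, 12, 0, Row chooses M. Subgame-perfect outcome: (M, c1) with payoffs (12, 8).

12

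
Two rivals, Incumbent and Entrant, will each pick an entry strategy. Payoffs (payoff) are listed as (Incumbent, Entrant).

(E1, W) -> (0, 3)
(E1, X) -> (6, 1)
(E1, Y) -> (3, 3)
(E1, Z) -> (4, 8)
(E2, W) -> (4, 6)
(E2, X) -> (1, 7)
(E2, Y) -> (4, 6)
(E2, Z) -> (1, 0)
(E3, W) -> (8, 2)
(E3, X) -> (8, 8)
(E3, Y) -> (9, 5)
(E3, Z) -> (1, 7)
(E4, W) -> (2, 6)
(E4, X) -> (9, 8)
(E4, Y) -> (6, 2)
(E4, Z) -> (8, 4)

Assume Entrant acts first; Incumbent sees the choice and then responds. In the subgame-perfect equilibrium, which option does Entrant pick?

Work backward from Incumbent's decision.
- W: BR = E3, leader payoff 2.
- X: BR = E4, leader payoff 8.
- Y: BR = E3, leader payoff 5.
- Z: BR = E4, leader payoff 4.
Entrant's induced payoffs are 2, 8, 5, 4, so Entrant commits to X. Subgame-perfect outcome: (E4, X) with payoffs (9, 8).

X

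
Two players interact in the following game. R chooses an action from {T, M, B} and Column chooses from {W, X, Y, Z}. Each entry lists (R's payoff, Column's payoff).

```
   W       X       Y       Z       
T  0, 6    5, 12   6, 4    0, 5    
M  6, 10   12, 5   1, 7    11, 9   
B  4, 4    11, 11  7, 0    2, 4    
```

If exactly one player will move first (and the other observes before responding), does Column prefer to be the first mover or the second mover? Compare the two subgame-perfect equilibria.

If R leads: Column's best replies are T→X, M→W, B→X; R's induced payoffs 5, 6, 11; outcome (B, X), payoffs (11, 11).
If Column leads: R's best replies are W→M, X→M, Y→B, Z→M; Column's induced payoffs 10, 5, 0, 9; outcome (M, W), payoffs (6, 10).
Column gets 10 moving first and 11 moving second, so Column prefers to move second.

second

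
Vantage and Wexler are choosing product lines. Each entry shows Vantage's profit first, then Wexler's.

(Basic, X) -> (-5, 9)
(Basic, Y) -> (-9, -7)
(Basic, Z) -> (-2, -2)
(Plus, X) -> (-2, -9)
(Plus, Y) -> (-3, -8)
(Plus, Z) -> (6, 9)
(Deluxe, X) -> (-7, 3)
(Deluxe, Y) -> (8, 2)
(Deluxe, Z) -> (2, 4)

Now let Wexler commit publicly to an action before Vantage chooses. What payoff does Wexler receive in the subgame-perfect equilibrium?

Work backward from Vantage's decision.
- X: Vantage compares -5, -2, -7 and picks Plus; Wexler would get -9.
- Y: Vantage compares -9, -3, 8 and picks Deluxe; Wexler would get 2.
- Z: Vantage compares -2, 6, 2 and picks Plus; Wexler would get 9.
Wexler's induced payoffs are -9, 2, 9, so Wexler commits to Z. Subgame-perfect outcome: (Plus, Z) with payoffs (6, 9).

9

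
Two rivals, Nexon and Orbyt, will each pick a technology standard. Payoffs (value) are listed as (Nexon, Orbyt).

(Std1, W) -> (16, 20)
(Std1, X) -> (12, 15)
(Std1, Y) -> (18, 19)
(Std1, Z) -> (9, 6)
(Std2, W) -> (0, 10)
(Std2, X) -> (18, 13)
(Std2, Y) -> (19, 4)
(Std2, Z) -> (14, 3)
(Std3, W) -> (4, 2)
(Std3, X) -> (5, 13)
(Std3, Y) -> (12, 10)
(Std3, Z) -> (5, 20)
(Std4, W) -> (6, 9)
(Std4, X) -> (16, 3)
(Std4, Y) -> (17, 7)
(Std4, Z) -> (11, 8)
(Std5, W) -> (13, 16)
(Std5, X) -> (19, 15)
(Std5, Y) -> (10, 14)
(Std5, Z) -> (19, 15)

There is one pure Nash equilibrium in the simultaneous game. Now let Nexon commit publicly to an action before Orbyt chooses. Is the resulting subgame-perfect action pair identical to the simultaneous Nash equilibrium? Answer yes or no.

Solve by backward induction (Nexon leads).
- Std1 → Orbyt plays W (best of 20, 15, 19, 6); Nexon gets 16.
- Std2 → Orbyt plays X (best of 10, 13, 4, 3); Nexon gets 18.
- Std3 → Orbyt plays Z (best of 2, 13, 10, 20); Nexon gets 5.
- Std4 → Orbyt plays W (best of 9, 3, 7, 8); Nexon gets 6.
- Std5 → Orbyt plays W (best of 16, 15, 14, 15); Nexon gets 13.
Among 16, 18, 5, 6, 13, the best is 18 at Std2. Subgame-perfect outcome: (Std2, X) with payoffs (18, 13).
Under simultaneous play:
Nexon's best replies: W→Std1; X→Std5; Y→Std2; Z→Std5.
Orbyt's best replies: Std1→W; Std2→X; Std3→Z; Std4→W; Std5→W.
Only (Std1, W) has each player best-responding; Nash payoffs (16, 20).
Sequential outcome (Std2, X) differs from the Nash profile (Std1, W).

no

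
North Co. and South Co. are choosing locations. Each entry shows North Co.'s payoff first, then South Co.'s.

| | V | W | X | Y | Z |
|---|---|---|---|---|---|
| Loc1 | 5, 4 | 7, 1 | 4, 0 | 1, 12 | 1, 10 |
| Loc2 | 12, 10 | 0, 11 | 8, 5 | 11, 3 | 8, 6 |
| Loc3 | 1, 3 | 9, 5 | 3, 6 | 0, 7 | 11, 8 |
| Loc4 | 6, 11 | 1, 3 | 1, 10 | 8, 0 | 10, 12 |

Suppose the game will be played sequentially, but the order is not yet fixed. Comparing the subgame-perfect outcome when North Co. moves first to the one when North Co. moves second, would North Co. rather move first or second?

second

If North Co. leads: South Co.'s best replies are Loc1→Y, Loc2→W, Loc3→Z, Loc4→Z; North Co.'s induced payoffs 1, 0, 11, 10; outcome (Loc3, Z), payoffs (11, 8).
If South Co. leads: North Co.'s best replies are V→Loc2, W→Loc3, X→Loc2, Y→Loc2, Z→Loc3; South Co.'s induced payoffs 10, 5, 5, 3, 8; outcome (Loc2, V), payoffs (12, 10).
North Co. gets 11 moving first and 12 moving second, so North Co. prefers to move second.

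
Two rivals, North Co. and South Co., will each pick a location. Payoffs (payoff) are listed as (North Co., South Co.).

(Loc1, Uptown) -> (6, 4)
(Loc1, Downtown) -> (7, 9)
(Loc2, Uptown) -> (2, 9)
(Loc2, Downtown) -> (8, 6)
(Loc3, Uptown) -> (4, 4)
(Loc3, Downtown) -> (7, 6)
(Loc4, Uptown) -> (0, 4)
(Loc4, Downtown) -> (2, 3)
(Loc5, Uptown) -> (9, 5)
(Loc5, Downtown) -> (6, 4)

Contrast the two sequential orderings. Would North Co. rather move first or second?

If North Co. leads: South Co.'s best replies are Loc1→Downtown, Loc2→Uptown, Loc3→Downtown, Loc4→Uptown, Loc5→Uptown; North Co.'s induced payoffs 7, 2, 7, 0, 9; outcome (Loc5, Uptown), payoffs (9, 5).
If South Co. leads: North Co.'s best replies are Uptown→Loc5, Downtown→Loc2; South Co.'s induced payoffs 5, 6; outcome (Loc2, Downtown), payoffs (8, 6).
North Co. gets 9 moving first and 8 moving second, so North Co. prefers to move first.

first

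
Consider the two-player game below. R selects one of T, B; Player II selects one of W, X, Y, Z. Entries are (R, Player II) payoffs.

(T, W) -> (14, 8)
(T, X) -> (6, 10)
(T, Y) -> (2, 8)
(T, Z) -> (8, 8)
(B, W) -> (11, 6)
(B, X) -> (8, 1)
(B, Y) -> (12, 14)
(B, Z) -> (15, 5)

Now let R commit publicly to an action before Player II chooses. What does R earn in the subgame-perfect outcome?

12

Solve by backward induction (R leads).
- T: BR = X, leader payoff 6.
- B: BR = Y, leader payoff 12.
Maximizing over 6, 12, R chooses B. Subgame-perfect outcome: (B, Y) with payoffs (12, 14).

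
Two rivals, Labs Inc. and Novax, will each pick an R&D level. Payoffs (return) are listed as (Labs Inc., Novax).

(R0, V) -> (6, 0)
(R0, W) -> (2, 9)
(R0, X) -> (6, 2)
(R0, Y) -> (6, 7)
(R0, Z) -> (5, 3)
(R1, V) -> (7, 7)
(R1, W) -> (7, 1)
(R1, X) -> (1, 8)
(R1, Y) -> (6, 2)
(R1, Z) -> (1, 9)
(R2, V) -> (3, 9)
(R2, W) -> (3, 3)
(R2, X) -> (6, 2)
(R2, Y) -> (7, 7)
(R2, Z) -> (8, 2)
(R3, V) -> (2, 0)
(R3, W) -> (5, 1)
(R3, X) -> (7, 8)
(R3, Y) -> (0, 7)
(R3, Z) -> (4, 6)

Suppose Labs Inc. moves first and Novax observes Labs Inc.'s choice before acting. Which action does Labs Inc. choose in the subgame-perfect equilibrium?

R3

Backward induction with Labs Inc. moving first.
- R0: Novax compares 0, 9, 2, 7, 3 and picks W; Labs Inc. would get 2.
- R1: Novax compares 7, 1, 8, 2, 9 and picks Z; Labs Inc. would get 1.
- R2: Novax compares 9, 3, 2, 7, 2 and picks V; Labs Inc. would get 3.
- R3: Novax compares 0, 1, 8, 7, 6 and picks X; Labs Inc. would get 7.
Among 2, 1, 3, 7, the best is 7 at R3. Subgame-perfect outcome: (R3, X) with payoffs (7, 8).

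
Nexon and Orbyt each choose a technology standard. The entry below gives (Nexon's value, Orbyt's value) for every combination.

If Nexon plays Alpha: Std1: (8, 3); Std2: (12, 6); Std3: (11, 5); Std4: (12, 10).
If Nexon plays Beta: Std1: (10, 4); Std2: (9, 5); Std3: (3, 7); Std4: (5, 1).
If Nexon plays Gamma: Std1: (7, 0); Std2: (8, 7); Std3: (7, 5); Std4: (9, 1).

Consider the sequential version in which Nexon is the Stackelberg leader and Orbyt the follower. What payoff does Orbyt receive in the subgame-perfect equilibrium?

Work backward from Orbyt's decision.
- Alpha: BR = Std4, leader payoff 12.
- Beta: BR = Std3, leader payoff 3.
- Gamma: BR = Std2, leader payoff 8.
Nexon's induced payoffs are 12, 3, 8, so Nexon commits to Alpha. Subgame-perfect outcome: (Alpha, Std4) with payoffs (12, 10).

10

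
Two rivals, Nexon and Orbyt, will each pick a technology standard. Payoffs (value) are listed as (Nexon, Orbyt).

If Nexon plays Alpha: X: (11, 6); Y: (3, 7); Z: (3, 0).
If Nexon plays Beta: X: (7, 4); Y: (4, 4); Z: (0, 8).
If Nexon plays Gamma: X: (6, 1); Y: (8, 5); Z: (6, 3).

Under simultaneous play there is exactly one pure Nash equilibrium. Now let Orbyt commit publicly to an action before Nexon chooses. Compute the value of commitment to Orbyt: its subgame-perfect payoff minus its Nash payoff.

Nexon best-responds to each possible Orbyt move:
- X: Nexon compares 11, 7, 6 and picks Alpha; Orbyt would get 6.
- Y: Nexon compares 3, 4, 8 and picks Gamma; Orbyt would get 5.
- Z: Nexon compares 3, 0, 6 and picks Gamma; Orbyt would get 3.
Orbyt's induced payoffs are 6, 5, 3, so Orbyt commits to X. Subgame-perfect outcome: (Alpha, X) with payoffs (11, 6).
Under simultaneous play:
Nexon's best replies: X→Alpha; Y→Gamma; Z→Gamma.
Orbyt's best replies: Alpha→Y; Beta→Z; Gamma→Y.
Only (Gamma, Y) has each player best-responding; Nash payoffs (8, 5).
Orbyt's commitment gain: 6 − 5 = 1.

1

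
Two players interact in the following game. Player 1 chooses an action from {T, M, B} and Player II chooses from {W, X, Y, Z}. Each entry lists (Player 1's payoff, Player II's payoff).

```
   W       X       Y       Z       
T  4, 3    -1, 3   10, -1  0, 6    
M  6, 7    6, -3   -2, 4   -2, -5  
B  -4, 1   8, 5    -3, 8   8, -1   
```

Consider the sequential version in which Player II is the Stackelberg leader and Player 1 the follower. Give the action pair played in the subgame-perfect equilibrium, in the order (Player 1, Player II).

(M, W)

Backward induction with Player II moving first.
- W → Player 1 plays M (best of 4, 6, -4); Player II gets 7.
- X → Player 1 plays B (best of -1, 6, 8); Player II gets 5.
- Y → Player 1 plays T (best of 10, -2, -3); Player II gets -1.
- Z → Player 1 plays B (best of 0, -2, 8); Player II gets -1.
Player II's induced payoffs are 7, 5, -1, -1, so Player II commits to W. Subgame-perfect outcome: (M, W) with payoffs (6, 7).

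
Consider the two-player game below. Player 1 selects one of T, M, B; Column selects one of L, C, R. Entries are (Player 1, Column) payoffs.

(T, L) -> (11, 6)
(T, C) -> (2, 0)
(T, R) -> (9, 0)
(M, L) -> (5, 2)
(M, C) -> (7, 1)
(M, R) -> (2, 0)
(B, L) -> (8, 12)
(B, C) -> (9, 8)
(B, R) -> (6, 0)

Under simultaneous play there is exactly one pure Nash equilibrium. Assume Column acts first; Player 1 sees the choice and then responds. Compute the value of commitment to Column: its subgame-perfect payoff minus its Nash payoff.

Solve by backward induction (Column leads).
- L: Player 1 compares 11, 5, 8 and picks T; Column would get 6.
- C: Player 1 compares 2, 7, 9 and picks B; Column would get 8.
- R: Player 1 compares 9, 2, 6 and picks T; Column would get 0.
Among 6, 8, 0, the best is 8 at C. Subgame-perfect outcome: (B, C) with payoffs (9, 8).
Under simultaneous play:
Player 1's best replies: L→T; C→B; R→T.
Column's best replies: T→L; M→L; B→L.
Only (T, L) has each player best-responding; Nash payoffs (11, 6).
Column's commitment gain: 8 − 6 = 2.

2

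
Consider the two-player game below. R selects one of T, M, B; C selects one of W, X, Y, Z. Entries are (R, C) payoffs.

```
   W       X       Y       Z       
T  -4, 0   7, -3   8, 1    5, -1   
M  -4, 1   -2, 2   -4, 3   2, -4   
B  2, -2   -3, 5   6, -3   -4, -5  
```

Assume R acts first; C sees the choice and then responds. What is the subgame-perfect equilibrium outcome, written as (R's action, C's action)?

C best-responds to each possible R move:
- T: C compares 0, -3, 1, -1 and picks Y; R would get 8.
- M: C compares 1, 2, 3, -4 and picks Y; R would get -4.
- B: C compares -2, 5, -3, -5 and picks X; R would get -3.
R's induced payoffs are 8, -4, -3, so R commits to T. Subgame-perfect outcome: (T, Y) with payoffs (8, 1).

(T, Y)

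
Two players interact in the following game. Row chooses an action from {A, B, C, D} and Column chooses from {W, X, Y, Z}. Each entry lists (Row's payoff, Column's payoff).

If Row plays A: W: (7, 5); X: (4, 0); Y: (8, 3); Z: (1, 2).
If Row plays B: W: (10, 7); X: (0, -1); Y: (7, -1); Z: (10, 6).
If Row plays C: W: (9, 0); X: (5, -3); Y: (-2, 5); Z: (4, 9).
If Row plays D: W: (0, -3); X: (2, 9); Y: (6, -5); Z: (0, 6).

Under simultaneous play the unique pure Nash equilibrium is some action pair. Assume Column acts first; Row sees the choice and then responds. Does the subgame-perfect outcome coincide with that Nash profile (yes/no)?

yes

Row best-responds to each possible Column move:
- W: Row compares 7, 10, 9, 0 and picks B; Column would get 7.
- X: Row compares 4, 0, 5, 2 and picks C; Column would get -3.
- Y: Row compares 8, 7, -2, 6 and picks A; Column would get 3.
- Z: Row compares 1, 10, 4, 0 and picks B; Column would get 6.
Among 7, -3, 3, 6, the best is 7 at W. Subgame-perfect outcome: (B, W) with payoffs (10, 7).
Now find the simultaneous Nash equilibrium.
Row's best replies: W→B; X→C; Y→A; Z→B.
Column's best replies: A→W; B→W; C→Z; D→X.
Only (B, W) has each player best-responding; Nash payoffs (10, 7).
Sequential outcome (B, W) coincides with the Nash profile (B, W).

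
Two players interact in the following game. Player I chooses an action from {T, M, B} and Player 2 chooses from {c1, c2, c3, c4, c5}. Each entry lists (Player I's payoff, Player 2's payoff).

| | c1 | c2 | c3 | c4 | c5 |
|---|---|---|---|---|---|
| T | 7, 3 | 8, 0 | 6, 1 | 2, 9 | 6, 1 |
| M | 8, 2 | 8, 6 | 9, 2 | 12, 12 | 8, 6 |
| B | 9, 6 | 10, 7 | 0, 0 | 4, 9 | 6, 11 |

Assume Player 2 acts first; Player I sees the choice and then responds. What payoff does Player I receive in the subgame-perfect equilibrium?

12

Player I best-responds to each possible Player 2 move:
- c1 → Player I plays B (best of 7, 8, 9); Player 2 gets 6.
- c2 → Player I plays B (best of 8, 8, 10); Player 2 gets 7.
- c3 → Player I plays M (best of 6, 9, 0); Player 2 gets 2.
- c4 → Player I plays M (best of 2, 12, 4); Player 2 gets 12.
- c5 → Player I plays M (best of 6, 8, 6); Player 2 gets 6.
Player 2's induced payoffs are 6, 7, 2, 12, 6, so Player 2 commits to c4. Subgame-perfect outcome: (M, c4) with payoffs (12, 12).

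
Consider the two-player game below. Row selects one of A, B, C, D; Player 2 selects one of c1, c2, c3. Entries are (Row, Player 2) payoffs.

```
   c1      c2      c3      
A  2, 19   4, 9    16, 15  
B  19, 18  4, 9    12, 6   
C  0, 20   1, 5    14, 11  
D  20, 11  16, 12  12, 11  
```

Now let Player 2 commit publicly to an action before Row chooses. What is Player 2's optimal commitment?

Solve by backward induction (Player 2 leads).
- c1: BR = D, leader payoff 11.
- c2: BR = D, leader payoff 12.
- c3: BR = A, leader payoff 15.
Among 11, 12, 15, the best is 15 at c3. Subgame-perfect outcome: (A, c3) with payoffs (16, 15).

c3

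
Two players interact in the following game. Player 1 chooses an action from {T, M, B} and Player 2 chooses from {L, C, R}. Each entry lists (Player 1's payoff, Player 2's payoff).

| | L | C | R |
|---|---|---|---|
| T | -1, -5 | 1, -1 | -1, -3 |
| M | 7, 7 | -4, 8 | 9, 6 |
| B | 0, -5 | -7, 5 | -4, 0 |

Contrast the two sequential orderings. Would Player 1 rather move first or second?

second

If Player 1 leads: Player 2's best replies are T→C, M→C, B→C; Player 1's induced payoffs 1, -4, -7; outcome (T, C), payoffs (1, -1).
If Player 2 leads: Player 1's best replies are L→M, C→T, R→M; Player 2's induced payoffs 7, -1, 6; outcome (M, L), payoffs (7, 7).
Player 1 gets 1 moving first and 7 moving second, so Player 1 prefers to move second.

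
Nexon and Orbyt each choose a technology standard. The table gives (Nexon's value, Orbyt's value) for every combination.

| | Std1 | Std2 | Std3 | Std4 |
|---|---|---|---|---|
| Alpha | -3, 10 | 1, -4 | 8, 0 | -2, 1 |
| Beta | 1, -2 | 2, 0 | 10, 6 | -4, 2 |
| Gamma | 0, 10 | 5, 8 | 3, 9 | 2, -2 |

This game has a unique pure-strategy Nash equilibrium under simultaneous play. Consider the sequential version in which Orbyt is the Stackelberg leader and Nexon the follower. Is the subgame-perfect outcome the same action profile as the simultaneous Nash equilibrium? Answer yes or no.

no

Nexon best-responds to each possible Orbyt move:
- Std1: BR = Beta, leader payoff -2.
- Std2: BR = Gamma, leader payoff 8.
- Std3: BR = Beta, leader payoff 6.
- Std4: BR = Gamma, leader payoff -2.
Orbyt's induced payoffs are -2, 8, 6, -2, so Orbyt commits to Std2. Subgame-perfect outcome: (Gamma, Std2) with payoffs (5, 8).
Now find the simultaneous Nash equilibrium.
Nexon's best replies: Std1→Beta; Std2→Gamma; Std3→Beta; Std4→Gamma.
Orbyt's best replies: Alpha→Std1; Beta→Std3; Gamma→Std1.
Only (Beta, Std3) has each player best-responding; Nash payoffs (10, 6).
Sequential outcome (Gamma, Std2) differs from the Nash profile (Beta, Std3).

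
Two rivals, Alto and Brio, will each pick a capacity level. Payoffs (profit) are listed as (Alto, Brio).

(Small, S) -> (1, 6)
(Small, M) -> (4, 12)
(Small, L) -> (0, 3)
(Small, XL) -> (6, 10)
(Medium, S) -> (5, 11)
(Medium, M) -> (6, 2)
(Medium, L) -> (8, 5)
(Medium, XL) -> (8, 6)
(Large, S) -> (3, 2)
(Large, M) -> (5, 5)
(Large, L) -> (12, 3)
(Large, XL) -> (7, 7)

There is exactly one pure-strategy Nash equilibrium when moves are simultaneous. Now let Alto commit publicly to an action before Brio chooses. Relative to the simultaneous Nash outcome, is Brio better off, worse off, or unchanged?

Backward induction with Alto moving first.
- Small: BR = M, leader payoff 4.
- Medium: BR = S, leader payoff 5.
- Large: BR = XL, leader payoff 7.
Among 4, 5, 7, the best is 7 at Large. Subgame-perfect outcome: (Large, XL) with payoffs (7, 7).
For the simultaneous game, intersect best replies.
Alto's best replies: S→Medium; M→Medium; L→Large; XL→Medium.
Brio's best replies: Small→M; Medium→S; Large→XL.
The unique mutual best reply is (Medium, S), giving (5, 11).
Brio earns 7 sequentially versus 11 at the Nash outcome: worse off.

worse off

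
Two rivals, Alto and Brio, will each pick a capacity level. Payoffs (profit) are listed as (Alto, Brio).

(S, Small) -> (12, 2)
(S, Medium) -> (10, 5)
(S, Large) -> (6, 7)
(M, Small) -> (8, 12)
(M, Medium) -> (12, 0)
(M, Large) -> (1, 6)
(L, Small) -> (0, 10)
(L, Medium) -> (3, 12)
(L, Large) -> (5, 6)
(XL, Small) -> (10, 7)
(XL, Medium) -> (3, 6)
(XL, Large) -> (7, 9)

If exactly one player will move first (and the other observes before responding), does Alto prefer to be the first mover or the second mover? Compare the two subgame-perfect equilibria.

If Alto leads: Brio's best replies are S→Large, M→Small, L→Medium, XL→Large; Alto's induced payoffs 6, 8, 3, 7; outcome (M, Small), payoffs (8, 12).
If Brio leads: Alto's best replies are Small→S, Medium→M, Large→XL; Brio's induced payoffs 2, 0, 9; outcome (XL, Large), payoffs (7, 9).
Alto gets 8 moving first and 7 moving second, so Alto prefers to move first.

first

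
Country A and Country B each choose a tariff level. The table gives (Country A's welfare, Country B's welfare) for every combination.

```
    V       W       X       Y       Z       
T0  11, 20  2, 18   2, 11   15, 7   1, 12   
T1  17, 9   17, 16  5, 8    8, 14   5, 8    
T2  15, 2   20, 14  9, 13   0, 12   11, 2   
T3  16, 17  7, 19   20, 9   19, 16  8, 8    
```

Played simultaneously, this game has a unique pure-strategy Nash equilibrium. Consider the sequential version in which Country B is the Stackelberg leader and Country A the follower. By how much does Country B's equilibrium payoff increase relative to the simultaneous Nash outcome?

2

Country A best-responds to each possible Country B move:
- V: Country A compares 11, 17, 15, 16 and picks T1; Country B would get 9.
- W: Country A compares 2, 17, 20, 7 and picks T2; Country B would get 14.
- X: Country A compares 2, 5, 9, 20 and picks T3; Country B would get 9.
- Y: Country A compares 15, 8, 0, 19 and picks T3; Country B would get 16.
- Z: Country A compares 1, 5, 11, 8 and picks T2; Country B would get 2.
Among 9, 14, 9, 16, 2, the best is 16 at Y. Subgame-perfect outcome: (T3, Y) with payoffs (19, 16).
Under simultaneous play:
Country A's best replies: V→T1; W→T2; X→T3; Y→T3; Z→T2.
Country B's best replies: T0→V; T1→W; T2→W; T3→W.
Only (T2, W) has each player best-responding; Nash payoffs (20, 14).
Country B's commitment gain: 16 − 14 = 2.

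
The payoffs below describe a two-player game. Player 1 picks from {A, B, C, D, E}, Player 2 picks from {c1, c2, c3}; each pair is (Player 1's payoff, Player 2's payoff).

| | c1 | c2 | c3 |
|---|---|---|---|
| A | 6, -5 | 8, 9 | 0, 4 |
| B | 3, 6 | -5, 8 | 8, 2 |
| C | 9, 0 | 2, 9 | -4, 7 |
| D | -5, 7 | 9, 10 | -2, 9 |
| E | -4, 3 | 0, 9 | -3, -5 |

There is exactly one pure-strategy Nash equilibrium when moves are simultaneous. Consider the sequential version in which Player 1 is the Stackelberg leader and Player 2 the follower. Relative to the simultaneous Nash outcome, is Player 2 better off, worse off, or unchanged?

Backward induction with Player 1 moving first.
- A: Player 2 compares -5, 9, 4 and picks c2; Player 1 would get 8.
- B: Player 2 compares 6, 8, 2 and picks c2; Player 1 would get -5.
- C: Player 2 compares 0, 9, 7 and picks c2; Player 1 would get 2.
- D: Player 2 compares 7, 10, 9 and picks c2; Player 1 would get 9.
- E: Player 2 compares 3, 9, -5 and picks c2; Player 1 would get 0.
Maximizing over 8, -5, 2, 9, 0, Player 1 chooses D. Subgame-perfect outcome: (D, c2) with payoffs (9, 10).
Under simultaneous play:
Player 1's best replies: c1→C; c2→D; c3→B.
Player 2's best replies: A→c2; B→c2; C→c2; D→c2; E→c2.
Only (D, c2) has each player best-responding; Nash payoffs (9, 10).
Player 2 earns 10 sequentially versus 10 at the Nash outcome: unchanged.

unchanged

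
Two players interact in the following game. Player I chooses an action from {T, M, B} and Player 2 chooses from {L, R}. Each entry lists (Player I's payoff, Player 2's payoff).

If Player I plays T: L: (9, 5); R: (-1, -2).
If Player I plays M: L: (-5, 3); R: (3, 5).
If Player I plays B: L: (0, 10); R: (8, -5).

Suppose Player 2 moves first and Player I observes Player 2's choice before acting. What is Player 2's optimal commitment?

Work backward from Player I's decision.
- L: Player I compares 9, -5, 0 and picks T; Player 2 would get 5.
- R: Player I compares -1, 3, 8 and picks B; Player 2 would get -5.
Maximizing over 5, -5, Player 2 chooses L. Subgame-perfect outcome: (T, L) with payoffs (9, 5).

L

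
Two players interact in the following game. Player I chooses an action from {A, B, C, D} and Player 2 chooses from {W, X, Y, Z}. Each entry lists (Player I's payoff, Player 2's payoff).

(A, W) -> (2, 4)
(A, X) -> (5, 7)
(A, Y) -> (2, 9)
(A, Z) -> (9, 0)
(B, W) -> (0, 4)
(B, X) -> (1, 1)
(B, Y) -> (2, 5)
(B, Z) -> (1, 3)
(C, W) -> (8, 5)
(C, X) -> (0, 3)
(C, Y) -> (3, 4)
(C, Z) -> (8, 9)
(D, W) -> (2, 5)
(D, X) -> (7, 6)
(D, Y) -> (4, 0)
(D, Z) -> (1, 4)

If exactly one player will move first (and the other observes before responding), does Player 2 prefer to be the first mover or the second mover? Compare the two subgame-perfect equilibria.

If Player I leads: Player 2's best replies are A→Y, B→Y, C→Z, D→X; Player I's induced payoffs 2, 2, 8, 7; outcome (C, Z), payoffs (8, 9).
If Player 2 leads: Player I's best replies are W→C, X→D, Y→D, Z→A; Player 2's induced payoffs 5, 6, 0, 0; outcome (D, X), payoffs (7, 6).
Player 2 gets 6 moving first and 9 moving second, so Player 2 prefers to move second.

second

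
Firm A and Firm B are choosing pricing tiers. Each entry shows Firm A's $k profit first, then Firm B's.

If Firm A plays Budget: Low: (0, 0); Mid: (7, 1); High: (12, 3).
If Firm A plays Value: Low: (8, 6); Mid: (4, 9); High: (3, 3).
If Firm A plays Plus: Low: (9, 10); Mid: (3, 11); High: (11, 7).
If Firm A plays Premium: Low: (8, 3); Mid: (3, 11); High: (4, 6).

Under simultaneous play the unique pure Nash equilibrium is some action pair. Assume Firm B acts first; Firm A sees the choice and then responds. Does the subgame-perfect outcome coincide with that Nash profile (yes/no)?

Work backward from Firm A's decision.
- Low → Firm A plays Plus (best of 0, 8, 9, 8); Firm B gets 10.
- Mid → Firm A plays Budget (best of 7, 4, 3, 3); Firm B gets 1.
- High → Firm A plays Budget (best of 12, 3, 11, 4); Firm B gets 3.
Among 10, 1, 3, the best is 10 at Low. Subgame-perfect outcome: (Plus, Low) with payoffs (9, 10).
For the simultaneous game, intersect best replies.
Firm A's best replies: Low→Plus; Mid→Budget; High→Budget.
Firm B's best replies: Budget→High; Value→Mid; Plus→Mid; Premium→Mid.
Only (Budget, High) has each player best-responding; Nash payoffs (12, 3).
Sequential outcome (Plus, Low) differs from the Nash profile (Budget, High).

no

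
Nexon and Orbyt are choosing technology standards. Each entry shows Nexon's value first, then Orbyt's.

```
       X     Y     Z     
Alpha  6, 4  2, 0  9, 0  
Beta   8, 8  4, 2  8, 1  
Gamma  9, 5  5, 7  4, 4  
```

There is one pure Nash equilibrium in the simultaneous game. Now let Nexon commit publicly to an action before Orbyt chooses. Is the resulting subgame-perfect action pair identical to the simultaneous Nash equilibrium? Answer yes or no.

no

Orbyt best-responds to each possible Nexon move:
- Alpha: BR = X, leader payoff 6.
- Beta: BR = X, leader payoff 8.
- Gamma: BR = Y, leader payoff 5.
Maximizing over 6, 8, 5, Nexon chooses Beta. Subgame-perfect outcome: (Beta, X) with payoffs (8, 8).
Now find the simultaneous Nash equilibrium.
Nexon's best replies: X→Gamma; Y→Gamma; Z→Alpha.
Orbyt's best replies: Alpha→X; Beta→X; Gamma→Y.
The unique mutual best reply is (Gamma, Y), giving (5, 7).
Sequential outcome (Beta, X) differs from the Nash profile (Gamma, Y).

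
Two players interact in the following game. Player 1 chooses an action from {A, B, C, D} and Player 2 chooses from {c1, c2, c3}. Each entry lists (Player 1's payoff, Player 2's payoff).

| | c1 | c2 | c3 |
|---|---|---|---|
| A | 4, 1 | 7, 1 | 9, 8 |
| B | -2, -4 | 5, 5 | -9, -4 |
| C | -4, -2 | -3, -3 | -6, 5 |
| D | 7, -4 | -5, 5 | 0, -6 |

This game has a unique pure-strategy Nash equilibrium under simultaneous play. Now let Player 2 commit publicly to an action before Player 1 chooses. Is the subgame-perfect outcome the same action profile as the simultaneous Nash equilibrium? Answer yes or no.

yes

Player 1 best-responds to each possible Player 2 move:
- c1 → Player 1 plays D (best of 4, -2, -4, 7); Player 2 gets -4.
- c2 → Player 1 plays A (best of 7, 5, -3, -5); Player 2 gets 1.
- c3 → Player 1 plays A (best of 9, -9, -6, 0); Player 2 gets 8.
Player 2's induced payoffs are -4, 1, 8, so Player 2 commits to c3. Subgame-perfect outcome: (A, c3) with payoffs (9, 8).
For the simultaneous game, intersect best replies.
Player 1's best replies: c1→D; c2→A; c3→A.
Player 2's best replies: A→c3; B→c2; C→c3; D→c2.
The unique mutual best reply is (A, c3), giving (9, 8).
Sequential outcome (A, c3) coincides with the Nash profile (A, c3).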